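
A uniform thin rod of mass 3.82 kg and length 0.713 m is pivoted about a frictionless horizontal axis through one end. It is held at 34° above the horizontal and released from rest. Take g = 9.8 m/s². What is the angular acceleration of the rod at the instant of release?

About the pivot, I = (1/3)ML² = (1/3)(3.82)(0.713)² = 0.6473 kg·m².
The weight acts at the center, a distance L/2 = 0.3565 m from the pivot; τ = Mg(L/2) cos 34° = 11.06 N·m.
α = τ/I = 11.06/0.6473 = 17.09 rad/s².

α ≈ 17.1 rad/s²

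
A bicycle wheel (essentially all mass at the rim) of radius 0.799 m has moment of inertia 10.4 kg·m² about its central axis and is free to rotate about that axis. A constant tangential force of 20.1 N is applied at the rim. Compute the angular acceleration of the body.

α ≈ 1.54 rad/s²

τ = F R = (20.1)(0.799) = 16.06 N·m.
Newton's second law for rotation, τ = Iα, gives α = τ/I = 16.06/10.40 = 1.544 rad/s².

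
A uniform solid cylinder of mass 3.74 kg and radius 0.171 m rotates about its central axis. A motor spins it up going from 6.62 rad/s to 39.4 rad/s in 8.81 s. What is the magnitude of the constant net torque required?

τ ≈ 0.203 N·m

I = ½MR² = (1/2)(3.74)(0.171)² = 0.05468 kg·m².
α = Δω/Δt = (39.4 − 6.62)/8.81 = 3.721 rad/s².
τ = Iα = (0.05468)(3.721) = 0.2035 N·m.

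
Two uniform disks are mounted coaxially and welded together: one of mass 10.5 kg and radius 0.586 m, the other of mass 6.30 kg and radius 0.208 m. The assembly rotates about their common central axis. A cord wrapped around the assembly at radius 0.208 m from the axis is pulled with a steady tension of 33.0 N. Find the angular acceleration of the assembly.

α ≈ 3.54 rad/s²

I = ½M₁R₁² + ½M₂R₂² = ½(10.5)(0.586)² + ½(6.30)(0.208)² = 1.939 kg·m².
τ = F r = (33.0)(0.208) = 6.864 N·m.
α = τ/I = 6.864/1.939 = 3.540 rad/s².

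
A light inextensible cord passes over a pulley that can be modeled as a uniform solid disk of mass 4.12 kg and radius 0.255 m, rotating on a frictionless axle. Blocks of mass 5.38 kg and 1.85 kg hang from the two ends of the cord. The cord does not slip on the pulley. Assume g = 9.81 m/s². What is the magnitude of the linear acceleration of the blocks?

a ≈ 3.73 m/s²

I = ½MR² = (1/2)(4.12)(0.255)² = 0.1340 kg·m².
Heavier block: m₁g − T₁ = m₁a. Lighter block: T₂ − m₂g = m₂a.
Pulley: (T₁ − T₂)R = Iα = I(a/R), so T₁ − T₂ = (I/R²)a = (1/2)M_p a = 2.060·a.
Adding the three: (m₁ − m₂)g = (m₁ + m₂ + 2.060)a, so a = (5.38 − 1.85)(9.81)/(5.38 + 1.85 + 2.060) = 3.728 m/s².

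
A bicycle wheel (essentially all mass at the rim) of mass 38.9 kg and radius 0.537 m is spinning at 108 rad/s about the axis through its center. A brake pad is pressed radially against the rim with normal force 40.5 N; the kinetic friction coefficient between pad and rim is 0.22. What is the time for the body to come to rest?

I = MR² = (38.9)(0.537)² = 11.22 kg·m².
Friction force f = μN = (0.22)(40.5) = 8.910 N at the rim; torque magnitude τ = fR = 4.785 N·m, opposing ω.
|α| = τ/I = 4.785/11.22 = 0.4265 rad/s² (deceleration).
0 = ω₀ − |α|t ⇒ t = ω₀/|α| = 108/0.4265 = 253.2 s.

t ≈ 253 s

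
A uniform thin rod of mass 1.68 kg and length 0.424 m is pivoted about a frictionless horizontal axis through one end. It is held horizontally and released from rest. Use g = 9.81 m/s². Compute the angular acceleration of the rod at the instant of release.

About the pivot, I = (1/3)ML² = (1/3)(1.68)(0.424)² = 0.1007 kg·m².
The weight acts at the center, a distance L/2 = 0.2120 m from the pivot; τ = Mg(L/2) = 3.494 N·m.
α = τ/I = 3.494/0.1007 = 34.71 rad/s².

α ≈ 34.7 rad/s²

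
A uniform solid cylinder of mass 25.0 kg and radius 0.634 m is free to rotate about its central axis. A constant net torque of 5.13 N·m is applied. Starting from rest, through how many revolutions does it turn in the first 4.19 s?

I = ½MR² = (1/2)(25.0)(0.634)² = 5.024 kg·m².
α = τ/I = 5.13/5.024 = 1.021 rad/s².
θ = ½αt² = ½(1.021)(4.19)² = 8.962 rad.
Revolutions = θ/(2π) = 1.426.

≈ 1.43 revolutions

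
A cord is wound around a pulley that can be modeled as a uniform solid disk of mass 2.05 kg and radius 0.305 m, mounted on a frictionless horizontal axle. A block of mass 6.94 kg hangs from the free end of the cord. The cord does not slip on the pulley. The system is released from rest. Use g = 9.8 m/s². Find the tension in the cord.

T ≈ 8.75 N

I = ½MR² = (1/2)(2.05)(0.305)² = 0.09535 kg·m².
Block: mg − T = ma. Pulley: TR = Iα. No-slip: a = αR, so T = (I/R²)a = 1.025·a.
Then mg = (m + 1.025)a, so a = (6.94)(9.8)/(6.94 + 1.025) = 8.539 m/s².
T = 1.025·a = 8.752 N.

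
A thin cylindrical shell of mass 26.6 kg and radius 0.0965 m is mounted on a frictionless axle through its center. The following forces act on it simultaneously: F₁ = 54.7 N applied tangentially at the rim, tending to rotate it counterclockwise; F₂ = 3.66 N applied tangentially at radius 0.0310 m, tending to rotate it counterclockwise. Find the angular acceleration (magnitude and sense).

α ≈ 21.8 rad/s², counterclockwise

I = MR² = (26.6)(0.0965)² = 0.2477 kg·m².
Taking counterclockwise as positive: τ₁ = +(54.7)(0.0965) = +5.279 N·m; τ₂ = +(3.66)(0.0310) = +0.1135 N·m.
Net torque τ = 5.392 N·m.
α = τ/I = 5.392/0.2477 = 21.77 rad/s².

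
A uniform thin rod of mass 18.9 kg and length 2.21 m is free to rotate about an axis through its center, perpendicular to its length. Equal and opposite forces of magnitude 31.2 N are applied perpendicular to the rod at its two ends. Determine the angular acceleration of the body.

I = (1/12)ML² = (1/12)(18.9)(2.21)² = 7.692 kg·m².
The couple gives τ = F·(L/2) + F·(L/2) = F L = (31.2)(2.21) = 68.95 N·m.
Newton's second law for rotation, τ = Iα, gives α = τ/I = 68.95/7.692 = 8.964 rad/s².

α ≈ 8.96 rad/s²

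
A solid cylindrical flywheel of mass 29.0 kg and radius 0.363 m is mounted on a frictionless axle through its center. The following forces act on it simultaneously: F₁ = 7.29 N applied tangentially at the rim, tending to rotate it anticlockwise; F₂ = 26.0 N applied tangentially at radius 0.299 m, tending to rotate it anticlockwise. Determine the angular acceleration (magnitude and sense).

I = ½MR² = (1/2)(29.0)(0.363)² = 1.911 kg·m².
Taking anticlockwise as positive: τ₁ = +(7.29)(0.363) = +2.646 N·m; τ₂ = +(26.0)(0.299) = +7.774 N·m.
Net torque τ = 10.42 N·m.
α = τ/I = 10.42/1.911 = 5.454 rad/s².

α ≈ 5.45 rad/s², anticlockwise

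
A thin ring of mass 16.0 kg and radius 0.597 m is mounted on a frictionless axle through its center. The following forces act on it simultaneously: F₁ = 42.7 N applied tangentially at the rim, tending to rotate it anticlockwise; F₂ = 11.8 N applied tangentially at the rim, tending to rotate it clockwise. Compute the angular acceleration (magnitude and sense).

α ≈ 3.23 rad/s², anticlockwise

I = MR² = (16.0)(0.597)² = 5.703 kg·m².
Taking anticlockwise as positive: τ₁ = +(42.7)(0.597) = +25.49 N·m; τ₂ = −(11.8)(0.597) = −7.045 N·m.
Net torque τ = 18.45 N·m.
α = τ/I = 18.45/5.703 = 3.235 rad/s².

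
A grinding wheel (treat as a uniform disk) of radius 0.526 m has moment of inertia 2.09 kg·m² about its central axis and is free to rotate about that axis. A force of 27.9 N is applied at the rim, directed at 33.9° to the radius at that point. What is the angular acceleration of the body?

α ≈ 3.92 rad/s²

Only the tangential component produces torque: τ = F R sinθ = (27.9)(0.526) sin 33.9° = 8.185 N·m.
From τ = Iα: α = 8.185/2.090 = 3.916 rad/s².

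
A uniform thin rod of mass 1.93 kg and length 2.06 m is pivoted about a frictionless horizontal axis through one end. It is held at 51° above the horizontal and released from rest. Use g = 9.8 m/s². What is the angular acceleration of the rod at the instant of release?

α ≈ 4.49 rad/s²

About the pivot, I = (1/3)ML² = (1/3)(1.93)(2.06)² = 2.730 kg·m².
The weight acts at the center, a distance L/2 = 1.030 m from the pivot; τ = Mg(L/2) cos 51° = 12.26 N·m.
α = τ/I = 12.26/2.730 = 4.491 rad/s².
(Equivalently α = (3g/(2L)) cos 51° = 4.491 rad/s².)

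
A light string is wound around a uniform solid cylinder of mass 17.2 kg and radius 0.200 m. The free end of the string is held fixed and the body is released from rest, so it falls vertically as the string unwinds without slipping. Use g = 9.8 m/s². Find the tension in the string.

Translation: Mg − T = Ma. Rotation about the center: TR = Iα with I = ½MR².
With a = αR: T = (I/R²)a = (1/2)M a, so Mg = (1 + 0.5000)Ma.
a = g/(1 + 0.5000) = 9.8/1.500 = 6.533 m/s².
T = 0.5000·M·a = (0.5000)(17.2)(6.533) = 56.19 N.

T ≈ 56.2 N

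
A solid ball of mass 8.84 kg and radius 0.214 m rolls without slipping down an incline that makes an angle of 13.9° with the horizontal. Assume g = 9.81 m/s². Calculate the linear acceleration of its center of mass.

a ≈ 1.68 m/s²

Translation along the incline: Mg sinθ − f = Ma.
Rotation about the center: fR = Iα with I = (2/5)MR². No-slip gives a = αR, so f = (I/R²)a = (2/5)M a.
Substituting: Mg sinθ = (1 + 0.4000)Ma, so a = g sinθ/(1 + 0.4000) = (9.81) sin 13.9° / 1.400 = 1.683 m/s².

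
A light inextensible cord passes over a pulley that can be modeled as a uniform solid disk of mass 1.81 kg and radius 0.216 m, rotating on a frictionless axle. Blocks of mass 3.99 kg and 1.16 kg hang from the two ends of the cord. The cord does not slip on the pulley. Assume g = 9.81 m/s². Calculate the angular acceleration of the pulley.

α ≈ 21.2 rad/s²

I = ½MR² = (1/2)(1.81)(0.216)² = 0.04222 kg·m².
Heavier block: m₁g − T₁ = m₁a. Lighter block: T₂ − m₂g = m₂a.
Pulley: (T₁ − T₂)R = Iα = I(a/R), so T₁ − T₂ = (I/R²)a = (1/2)M_p a = 0.9050·a.
Adding the three: (m₁ − m₂)g = (m₁ + m₂ + 0.9050)a, so a = (3.99 − 1.16)(9.81)/(3.99 + 1.16 + 0.9050) = 4.585 m/s².
α = a/R = 4.585/0.216 = 21.23 rad/s².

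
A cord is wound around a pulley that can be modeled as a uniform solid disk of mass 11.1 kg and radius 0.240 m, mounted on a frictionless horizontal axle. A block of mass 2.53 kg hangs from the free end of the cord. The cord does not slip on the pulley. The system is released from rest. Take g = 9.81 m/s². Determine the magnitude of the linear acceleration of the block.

I = ½MR² = (1/2)(11.1)(0.240)² = 0.3197 kg·m².
Block: mg − T = ma. Pulley: TR = Iα. No-slip: a = αR, so T = (I/R²)a = 5.550·a.
Then mg = (m + 5.550)a, so a = (2.53)(9.81)/(2.53 + 5.550) = 3.072 m/s².

a ≈ 3.07 m/s²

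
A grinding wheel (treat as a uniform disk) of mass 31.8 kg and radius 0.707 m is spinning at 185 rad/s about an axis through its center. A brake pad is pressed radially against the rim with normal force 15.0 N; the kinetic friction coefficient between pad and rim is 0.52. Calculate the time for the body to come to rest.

t ≈ 267 s

I = ½MR² = (1/2)(31.8)(0.707)² = 7.948 kg·m².
Friction force f = μN = (0.52)(15.0) = 7.800 N at the rim; torque magnitude τ = fR = 5.515 N·m, opposing ω.
|α| = τ/I = 5.515/7.948 = 0.6939 rad/s² (deceleration).
0 = ω₀ − |α|t ⇒ t = ω₀/|α| = 185/0.6939 = 266.6 s.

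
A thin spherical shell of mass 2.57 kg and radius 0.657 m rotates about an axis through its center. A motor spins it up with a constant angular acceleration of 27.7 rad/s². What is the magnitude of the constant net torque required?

I = (2/3)MR² = (2/3)(2.57)(0.657)² = 0.7396 kg·m².
τ = Iα = (0.7396)(27.70) = 20.49 N·m.

τ ≈ 20.5 N·m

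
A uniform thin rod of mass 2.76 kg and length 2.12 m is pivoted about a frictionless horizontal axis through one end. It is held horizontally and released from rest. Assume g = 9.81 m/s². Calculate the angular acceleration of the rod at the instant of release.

About the pivot, I = (1/3)ML² = (1/3)(2.76)(2.12)² = 4.135 kg·m².
The weight acts at the center, a distance L/2 = 1.060 m from the pivot; τ = Mg(L/2) = 28.70 N·m.
α = τ/I = 28.70/4.135 = 6.941 rad/s².

α ≈ 6.94 rad/s²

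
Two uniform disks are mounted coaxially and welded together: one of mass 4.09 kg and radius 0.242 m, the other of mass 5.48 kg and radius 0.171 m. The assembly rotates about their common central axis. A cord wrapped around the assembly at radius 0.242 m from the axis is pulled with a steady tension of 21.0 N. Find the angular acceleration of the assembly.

I = ½M₁R₁² + ½M₂R₂² = ½(4.09)(0.242)² + ½(5.48)(0.171)² = 0.1999 kg·m².
τ = F r = (21.0)(0.242) = 5.082 N·m.
α = τ/I = 5.082/0.1999 = 25.42 rad/s².

α ≈ 25.4 rad/s²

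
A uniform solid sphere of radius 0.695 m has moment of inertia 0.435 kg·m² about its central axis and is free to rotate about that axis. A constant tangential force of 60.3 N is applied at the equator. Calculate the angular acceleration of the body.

α ≈ 96.3 rad/s²

τ = F R = (60.3)(0.695) = 41.91 N·m.
From τ = Iα: α = 41.91/0.4350 = 96.34 rad/s².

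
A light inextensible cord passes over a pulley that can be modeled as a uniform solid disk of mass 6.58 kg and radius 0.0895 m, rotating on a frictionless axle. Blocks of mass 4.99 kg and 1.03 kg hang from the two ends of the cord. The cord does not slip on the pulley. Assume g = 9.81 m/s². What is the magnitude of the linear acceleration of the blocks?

a ≈ 4.17 m/s²

I = ½MR² = (1/2)(6.58)(0.0895)² = 0.02635 kg·m².
Heavier block: m₁g − T₁ = m₁a. Lighter block: T₂ − m₂g = m₂a.
Pulley: (T₁ − T₂)R = Iα = I(a/R), so T₁ − T₂ = (I/R²)a = (1/2)M_p a = 3.290·a.
Adding the three: (m₁ − m₂)g = (m₁ + m₂ + 3.290)a, so a = (4.99 − 1.03)(9.81)/(4.99 + 1.03 + 3.290) = 4.173 m/s².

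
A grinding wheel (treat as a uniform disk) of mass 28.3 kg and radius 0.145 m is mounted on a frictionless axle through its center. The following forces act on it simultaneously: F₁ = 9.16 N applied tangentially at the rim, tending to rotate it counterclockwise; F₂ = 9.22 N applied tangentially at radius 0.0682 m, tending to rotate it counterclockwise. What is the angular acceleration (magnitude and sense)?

α ≈ 6.58 rad/s², counterclockwise

I = ½MR² = (1/2)(28.3)(0.145)² = 0.2975 kg·m².
Taking counterclockwise as positive: τ₁ = +(9.16)(0.145) = +1.328 N·m; τ₂ = +(9.22)(0.0682) = +0.6288 N·m.
Net torque τ = 1.957 N·m.
α = τ/I = 1.957/0.2975 = 6.578 rad/s².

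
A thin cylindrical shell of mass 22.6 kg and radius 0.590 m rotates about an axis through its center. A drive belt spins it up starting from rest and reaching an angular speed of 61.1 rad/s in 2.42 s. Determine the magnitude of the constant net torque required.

τ ≈ 199 N·m

I = MR² = (22.6)(0.590)² = 7.867 kg·m².
α = Δω/Δt = (61.1 − 0)/2.42 = 25.25 rad/s².
τ = Iα = (7.867)(25.25) = 198.6 N·m.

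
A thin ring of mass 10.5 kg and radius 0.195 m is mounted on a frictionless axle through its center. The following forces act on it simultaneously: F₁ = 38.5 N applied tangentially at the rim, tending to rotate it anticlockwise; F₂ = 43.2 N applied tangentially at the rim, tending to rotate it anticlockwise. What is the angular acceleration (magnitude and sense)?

α ≈ 39.9 rad/s², anticlockwise

I = MR² = (10.5)(0.195)² = 0.3993 kg·m².
Taking anticlockwise as positive: τ₁ = +(38.5)(0.195) = +7.508 N·m; τ₂ = +(43.2)(0.195) = +8.424 N·m.
Net torque τ = 15.93 N·m.
α = τ/I = 15.93/0.3993 = 39.90 rad/s².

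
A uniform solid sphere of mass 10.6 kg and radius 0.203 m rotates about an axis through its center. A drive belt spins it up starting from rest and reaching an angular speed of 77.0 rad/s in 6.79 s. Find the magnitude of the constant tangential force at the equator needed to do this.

F ≈ 9.76 N

I = (2/5)MR² = (2/5)(10.6)(0.203)² = 0.1747 kg·m².
α = Δω/Δt = (77.0 − 0)/6.79 = 11.34 rad/s².
The required torque is τ = Iα = (0.1747)(11.34) = 1.981 N·m.
A tangential force at the equator gives τ = FR, so F = τ/R = 1.981/0.203 = 9.761 N.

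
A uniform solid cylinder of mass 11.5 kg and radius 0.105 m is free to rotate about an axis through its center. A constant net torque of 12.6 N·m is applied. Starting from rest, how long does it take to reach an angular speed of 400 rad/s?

t ≈ 2.01 s

I = ½MR² = (1/2)(11.5)(0.105)² = 0.06339 kg·m².
α = τ/I = 12.6/0.06339 = 198.8 rad/s².
ω = αt ⇒ t = ω/α = 400/198.8 = 2.012 s.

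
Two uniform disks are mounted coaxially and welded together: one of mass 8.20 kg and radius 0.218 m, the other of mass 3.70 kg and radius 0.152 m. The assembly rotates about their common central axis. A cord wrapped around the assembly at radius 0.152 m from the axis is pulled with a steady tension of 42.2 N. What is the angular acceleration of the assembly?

α ≈ 27.0 rad/s²

I = ½M₁R₁² + ½M₂R₂² = ½(8.20)(0.218)² + ½(3.70)(0.152)² = 0.2376 kg·m².
τ = F r = (42.2)(0.152) = 6.414 N·m.
α = τ/I = 6.414/0.2376 = 27.00 rad/s².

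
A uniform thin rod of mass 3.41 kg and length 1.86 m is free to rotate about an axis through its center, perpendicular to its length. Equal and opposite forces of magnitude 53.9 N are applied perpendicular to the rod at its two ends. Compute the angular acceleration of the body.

I = (1/12)ML² = (1/12)(3.41)(1.86)² = 0.9831 kg·m².
The couple gives τ = F·(L/2) + F·(L/2) = F L = (53.9)(1.86) = 100.3 N·m.
From τ = Iα: α = 100.3/0.9831 = 102.0 rad/s².

α ≈ 102 rad/s²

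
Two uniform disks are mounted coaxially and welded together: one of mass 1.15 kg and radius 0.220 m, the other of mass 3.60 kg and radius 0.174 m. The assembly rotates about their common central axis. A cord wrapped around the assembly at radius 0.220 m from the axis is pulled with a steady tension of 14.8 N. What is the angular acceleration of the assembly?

I = ½M₁R₁² + ½M₂R₂² = ½(1.15)(0.220)² + ½(3.60)(0.174)² = 0.08233 kg·m².
τ = F r = (14.8)(0.220) = 3.256 N·m.
α = τ/I = 3.256/0.08233 = 39.55 rad/s².

α ≈ 39.5 rad/s²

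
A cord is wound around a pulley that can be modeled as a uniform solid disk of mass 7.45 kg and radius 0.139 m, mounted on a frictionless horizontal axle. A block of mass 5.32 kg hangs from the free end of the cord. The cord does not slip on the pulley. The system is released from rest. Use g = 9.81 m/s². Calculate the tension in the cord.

T ≈ 21.5 N

I = ½MR² = (1/2)(7.45)(0.139)² = 0.07197 kg·m².
Block: mg − T = ma. Pulley: TR = Iα. No-slip: a = αR, so T = (I/R²)a = 3.725·a.
Then mg = (m + 3.725)a, so a = (5.32)(9.81)/(5.32 + 3.725) = 5.770 m/s².
T = 3.725·a = 21.49 N.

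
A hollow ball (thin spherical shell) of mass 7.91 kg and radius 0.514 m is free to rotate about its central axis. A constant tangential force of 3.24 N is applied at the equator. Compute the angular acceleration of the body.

I = (2/3)MR² = (2/3)(7.91)(0.514)² = 1.393 kg·m².
τ = F R = (3.24)(0.514) = 1.665 N·m.
From τ = Iα: α = 1.665/1.393 = 1.195 rad/s².

α ≈ 1.20 rad/s²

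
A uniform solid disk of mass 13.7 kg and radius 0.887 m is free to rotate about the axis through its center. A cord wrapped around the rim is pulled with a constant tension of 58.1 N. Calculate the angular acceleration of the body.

I = ½MR² = (1/2)(13.7)(0.887)² = 5.389 kg·m².
τ = F R = (58.1)(0.887) = 51.53 N·m.
Newton's second law for rotation, τ = Iα, gives α = τ/I = 51.53/5.389 = 9.562 rad/s².

α ≈ 9.56 rad/s²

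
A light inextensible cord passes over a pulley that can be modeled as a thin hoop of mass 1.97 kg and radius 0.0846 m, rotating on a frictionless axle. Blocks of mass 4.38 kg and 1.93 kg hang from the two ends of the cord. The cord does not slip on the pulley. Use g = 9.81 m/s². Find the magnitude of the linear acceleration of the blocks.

I = MR² = (1.97)(0.0846)² = 0.01410 kg·m².
Heavier block: m₁g − T₁ = m₁a. Lighter block: T₂ − m₂g = m₂a.
Pulley: (T₁ − T₂)R = Iα = I(a/R), so T₁ − T₂ = (I/R²)a = 1·M_p a = 1.970·a.
Adding the three: (m₁ − m₂)g = (m₁ + m₂ + 1.970)a, so a = (4.38 − 1.93)(9.81)/(4.38 + 1.93 + 1.970) = 2.903 m/s².

a ≈ 2.90 m/s²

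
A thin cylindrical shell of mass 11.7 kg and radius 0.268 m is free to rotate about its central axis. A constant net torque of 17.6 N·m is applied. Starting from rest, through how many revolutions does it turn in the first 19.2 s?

I = MR² = (11.7)(0.268)² = 0.8403 kg·m².
α = τ/I = 17.6/0.8403 = 20.94 rad/s².
θ = ½αt² = ½(20.94)(19.2)² = 3860 rad.
Revolutions = θ/(2π) = 614.4.

≈ 614 revolutions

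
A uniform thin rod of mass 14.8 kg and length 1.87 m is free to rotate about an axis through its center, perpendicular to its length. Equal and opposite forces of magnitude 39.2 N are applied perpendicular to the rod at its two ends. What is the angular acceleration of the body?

I = (1/12)ML² = (1/12)(14.8)(1.87)² = 4.313 kg·m².
The couple gives τ = F·(L/2) + F·(L/2) = F L = (39.2)(1.87) = 73.30 N·m.
Newton's second law for rotation, τ = Iα, gives α = τ/I = 73.30/4.313 = 17.00 rad/s².

α ≈ 17.0 rad/s²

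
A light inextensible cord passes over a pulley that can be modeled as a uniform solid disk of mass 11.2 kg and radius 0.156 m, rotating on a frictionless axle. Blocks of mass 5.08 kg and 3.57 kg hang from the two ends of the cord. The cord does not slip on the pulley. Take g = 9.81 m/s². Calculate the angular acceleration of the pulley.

α ≈ 6.66 rad/s²

I = ½MR² = (1/2)(11.2)(0.156)² = 0.1363 kg·m².
Heavier block: m₁g − T₁ = m₁a. Lighter block: T₂ − m₂g = m₂a.
Pulley: (T₁ − T₂)R = Iα = I(a/R), so T₁ − T₂ = (I/R²)a = (1/2)M_p a = 5.600·a.
Adding the three: (m₁ − m₂)g = (m₁ + m₂ + 5.600)a, so a = (5.08 − 3.57)(9.81)/(5.08 + 3.57 + 5.600) = 1.040 m/s².
α = a/R = 1.040/0.156 = 6.664 rad/s².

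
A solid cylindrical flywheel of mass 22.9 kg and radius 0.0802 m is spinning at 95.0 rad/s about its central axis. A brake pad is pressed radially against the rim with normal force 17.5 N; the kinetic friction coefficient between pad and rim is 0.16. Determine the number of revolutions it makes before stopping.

I = ½MR² = (1/2)(22.9)(0.0802)² = 0.07365 kg·m².
Friction force f = μN = (0.16)(17.5) = 2.800 N at the rim; torque magnitude τ = fR = 0.2246 N·m, opposing ω.
|α| = τ/I = 0.2246/0.07365 = 3.049 rad/s² (deceleration).
ω² = ω₀² − 2|α|θ with ω = 0 ⇒ θ = ω₀²/(2|α|) = 1480 rad = 235.5 rev.

≈ 236 revolutions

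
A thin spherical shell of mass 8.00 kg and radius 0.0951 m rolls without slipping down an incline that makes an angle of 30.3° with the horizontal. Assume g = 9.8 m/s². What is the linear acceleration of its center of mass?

Translation along the incline: Mg sinθ − f = Ma.
Rotation about the center: fR = Iα with I = (2/3)MR². No-slip gives a = αR, so f = (I/R²)a = (2/3)M a.
Substituting: Mg sinθ = (1 + 0.6667)Ma, so a = g sinθ/(1 + 0.6667) = (9.8) sin 30.3° / 1.667 = 2.967 m/s².

a ≈ 2.97 m/s²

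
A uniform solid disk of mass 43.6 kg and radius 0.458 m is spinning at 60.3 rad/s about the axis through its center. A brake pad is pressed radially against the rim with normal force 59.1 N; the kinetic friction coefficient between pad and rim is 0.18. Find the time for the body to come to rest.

t ≈ 56.6 s

I = ½MR² = (1/2)(43.6)(0.458)² = 4.573 kg·m².
Friction force f = μN = (0.18)(59.1) = 10.64 N at the rim; torque magnitude τ = fR = 4.872 N·m, opposing ω.
|α| = τ/I = 4.872/4.573 = 1.065 rad/s² (deceleration).
0 = ω₀ − |α|t ⇒ t = ω₀/|α| = 60.3/1.065 = 56.60 s.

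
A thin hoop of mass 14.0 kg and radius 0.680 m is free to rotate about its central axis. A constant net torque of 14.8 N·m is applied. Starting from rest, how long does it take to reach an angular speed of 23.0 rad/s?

I = MR² = (14.0)(0.680)² = 6.474 kg·m².
α = τ/I = 14.8/6.474 = 2.286 rad/s².
ω = αt ⇒ t = ω/α = 23.0/2.286 = 10.06 s.

t ≈ 10.1 s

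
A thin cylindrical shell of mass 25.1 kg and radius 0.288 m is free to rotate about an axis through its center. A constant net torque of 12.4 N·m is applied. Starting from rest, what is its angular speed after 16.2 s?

I = MR² = (25.1)(0.288)² = 2.082 kg·m².
α = τ/I = 12.4/2.082 = 5.956 rad/s².
ω = ω₀ + αt = 0 + (5.956)(16.2) = 96.49 rad/s.

ω ≈ 96.5 rad/s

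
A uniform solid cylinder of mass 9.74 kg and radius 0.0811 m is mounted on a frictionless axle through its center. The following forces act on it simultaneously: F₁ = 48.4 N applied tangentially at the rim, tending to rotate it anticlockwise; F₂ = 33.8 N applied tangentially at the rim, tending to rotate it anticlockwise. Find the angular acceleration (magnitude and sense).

α ≈ 208 rad/s², anticlockwise

I = ½MR² = (1/2)(9.74)(0.0811)² = 0.03203 kg·m².
Taking anticlockwise as positive: τ₁ = +(48.4)(0.0811) = +3.925 N·m; τ₂ = +(33.8)(0.0811) = +2.741 N·m.
Net torque τ = 6.666 N·m.
α = τ/I = 6.666/0.03203 = 208.1 rad/s².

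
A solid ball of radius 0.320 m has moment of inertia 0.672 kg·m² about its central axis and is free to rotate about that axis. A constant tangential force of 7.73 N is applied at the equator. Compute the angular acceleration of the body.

α ≈ 3.68 rad/s²

τ = F R = (7.73)(0.320) = 2.474 N·m.
Newton's second law for rotation, τ = Iα, gives α = τ/I = 2.474/0.6720 = 3.681 rad/s².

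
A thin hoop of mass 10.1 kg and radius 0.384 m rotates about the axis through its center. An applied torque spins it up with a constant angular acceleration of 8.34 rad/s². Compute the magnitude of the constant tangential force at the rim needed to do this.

I = MR² = (10.1)(0.384)² = 1.489 kg·m².
The required torque is τ = Iα = (1.489)(8.340) = 12.42 N·m.
A tangential force at the rim gives τ = FR, so F = τ/R = 12.42/0.384 = 32.35 N.

F ≈ 32.3 N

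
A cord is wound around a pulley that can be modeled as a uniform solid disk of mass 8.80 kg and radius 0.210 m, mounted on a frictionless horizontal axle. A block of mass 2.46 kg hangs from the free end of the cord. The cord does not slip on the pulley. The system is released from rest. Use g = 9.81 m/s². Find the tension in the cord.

T ≈ 15.5 N

I = ½MR² = (1/2)(8.80)(0.210)² = 0.1940 kg·m².
Block: mg − T = ma. Pulley: TR = Iα. No-slip: a = αR, so T = (I/R²)a = 4.400·a.
Then mg = (m + 4.400)a, so a = (2.46)(9.81)/(2.46 + 4.400) = 3.518 m/s².
T = 4.400·a = 15.48 N.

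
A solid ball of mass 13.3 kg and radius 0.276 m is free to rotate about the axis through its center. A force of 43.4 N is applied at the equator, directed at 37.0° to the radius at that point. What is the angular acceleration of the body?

I = (2/5)MR² = (2/5)(13.3)(0.276)² = 0.4053 kg·m².
Only the tangential component produces torque: τ = F R sinθ = (43.4)(0.276) sin 37.0° = 7.209 N·m.
Newton's second law for rotation, τ = Iα, gives α = τ/I = 7.209/0.4053 = 17.79 rad/s².

α ≈ 17.8 rad/s²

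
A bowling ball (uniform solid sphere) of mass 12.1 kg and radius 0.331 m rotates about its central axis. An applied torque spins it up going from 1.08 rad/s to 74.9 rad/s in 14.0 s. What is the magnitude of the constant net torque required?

τ ≈ 2.80 N·m

I = (2/5)MR² = (2/5)(12.1)(0.331)² = 0.5303 kg·m².
α = Δω/Δt = (74.9 − 1.08)/14.0 = 5.273 rad/s².
τ = Iα = (0.5303)(5.273) = 2.796 N·m.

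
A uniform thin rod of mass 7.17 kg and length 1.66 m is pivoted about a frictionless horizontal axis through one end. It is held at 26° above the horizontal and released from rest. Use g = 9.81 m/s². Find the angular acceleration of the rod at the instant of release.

α ≈ 7.97 rad/s²

About the pivot, I = (1/3)ML² = (1/3)(7.17)(1.66)² = 6.586 kg·m².
The weight acts at the center, a distance L/2 = 0.8300 m from the pivot; τ = Mg(L/2) cos 26° = 52.47 N·m.
α = τ/I = 52.47/6.586 = 7.967 rad/s².
(Equivalently α = (3g/(2L)) cos 26° = 7.967 rad/s².)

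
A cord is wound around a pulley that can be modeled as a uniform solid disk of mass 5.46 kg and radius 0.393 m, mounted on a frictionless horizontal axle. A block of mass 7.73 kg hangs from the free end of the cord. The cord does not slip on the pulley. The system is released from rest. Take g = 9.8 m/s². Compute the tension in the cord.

I = ½MR² = (1/2)(5.46)(0.393)² = 0.4216 kg·m².
Block: mg − T = ma. Pulley: TR = Iα. No-slip: a = αR, so T = (I/R²)a = 2.730·a.
Then mg = (m + 2.730)a, so a = (7.73)(9.8)/(7.73 + 2.730) = 7.242 m/s².
T = 2.730·a = 19.77 N.

T ≈ 19.8 N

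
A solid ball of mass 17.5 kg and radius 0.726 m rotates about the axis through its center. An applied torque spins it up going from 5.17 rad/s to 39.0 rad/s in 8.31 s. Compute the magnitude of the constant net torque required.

I = (2/5)MR² = (2/5)(17.5)(0.726)² = 3.690 kg·m².
α = Δω/Δt = (39.0 − 5.17)/8.31 = 4.071 rad/s².
τ = Iα = (3.690)(4.071) = 15.02 N·m.

τ ≈ 15.0 N·m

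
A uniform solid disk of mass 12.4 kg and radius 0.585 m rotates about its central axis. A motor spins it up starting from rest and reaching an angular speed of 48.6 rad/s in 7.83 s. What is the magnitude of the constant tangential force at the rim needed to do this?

F ≈ 22.5 N

I = ½MR² = (1/2)(12.4)(0.585)² = 2.122 kg·m².
α = Δω/Δt = (48.6 − 0)/7.83 = 6.207 rad/s².
The required torque is τ = Iα = (2.122)(6.207) = 13.17 N·m.
A tangential force at the rim gives τ = FR, so F = τ/R = 13.17/0.585 = 22.51 N.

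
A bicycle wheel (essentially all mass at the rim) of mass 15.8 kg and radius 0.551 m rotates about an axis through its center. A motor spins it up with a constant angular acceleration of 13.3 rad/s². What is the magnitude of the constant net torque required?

τ ≈ 63.8 N·m

I = MR² = (15.8)(0.551)² = 4.797 kg·m².
τ = Iα = (4.797)(13.30) = 63.80 N·m.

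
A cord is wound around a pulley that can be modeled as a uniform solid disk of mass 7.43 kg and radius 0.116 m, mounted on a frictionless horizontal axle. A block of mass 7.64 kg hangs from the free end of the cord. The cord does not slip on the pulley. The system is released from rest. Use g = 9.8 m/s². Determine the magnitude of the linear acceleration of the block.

a ≈ 6.59 m/s²

I = ½MR² = (1/2)(7.43)(0.116)² = 0.04999 kg·m².
Block: mg − T = ma. Pulley: TR = Iα. No-slip: a = αR, so T = (I/R²)a = 3.715·a.
Then mg = (m + 3.715)a, so a = (7.64)(9.8)/(7.64 + 3.715) = 6.594 m/s².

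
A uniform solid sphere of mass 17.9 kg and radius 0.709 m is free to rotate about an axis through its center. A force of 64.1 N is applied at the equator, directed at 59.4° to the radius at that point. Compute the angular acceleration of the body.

α ≈ 10.9 rad/s²

I = (2/5)MR² = (2/5)(17.9)(0.709)² = 3.599 kg·m².
Only the tangential component produces torque: τ = F R sinθ = (64.1)(0.709) sin 59.4° = 39.12 N·m.
Newton's second law for rotation, τ = Iα, gives α = τ/I = 39.12/3.599 = 10.87 rad/s².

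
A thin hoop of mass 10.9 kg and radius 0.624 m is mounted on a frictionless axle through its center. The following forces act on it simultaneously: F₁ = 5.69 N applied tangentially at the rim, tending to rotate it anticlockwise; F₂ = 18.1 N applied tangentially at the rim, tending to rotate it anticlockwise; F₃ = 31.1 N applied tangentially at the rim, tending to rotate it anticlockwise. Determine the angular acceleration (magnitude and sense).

I = MR² = (10.9)(0.624)² = 4.244 kg·m².
Taking anticlockwise as positive: τ₁ = +(5.69)(0.624) = +3.551 N·m; τ₂ = +(18.1)(0.624) = +11.29 N·m; τ₃ = +(31.1)(0.624) = +19.41 N·m.
Net torque τ = 34.25 N·m.
α = τ/I = 34.25/4.244 = 8.070 rad/s².

α ≈ 8.07 rad/s², anticlockwise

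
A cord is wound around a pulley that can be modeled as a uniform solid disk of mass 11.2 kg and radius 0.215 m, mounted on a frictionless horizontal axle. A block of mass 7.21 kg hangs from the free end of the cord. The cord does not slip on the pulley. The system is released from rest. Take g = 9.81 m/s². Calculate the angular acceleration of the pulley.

α ≈ 25.7 rad/s²

I = ½MR² = (1/2)(11.2)(0.215)² = 0.2589 kg·m².
Block: mg − T = ma. Pulley: TR = Iα. No-slip: a = αR, so T = (I/R²)a = 5.600·a.
Then mg = (m + 5.600)a, so a = (7.21)(9.81)/(7.21 + 5.600) = 5.521 m/s².
α = a/R = 5.521/0.215 = 25.68 rad/s².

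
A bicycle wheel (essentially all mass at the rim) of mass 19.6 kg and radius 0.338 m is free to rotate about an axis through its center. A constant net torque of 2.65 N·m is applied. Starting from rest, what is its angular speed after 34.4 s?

I = MR² = (19.6)(0.338)² = 2.239 kg·m².
α = τ/I = 2.65/2.239 = 1.183 rad/s².
ω = ω₀ + αt = 0 + (1.183)(34.4) = 40.71 rad/s.

ω ≈ 40.7 rad/s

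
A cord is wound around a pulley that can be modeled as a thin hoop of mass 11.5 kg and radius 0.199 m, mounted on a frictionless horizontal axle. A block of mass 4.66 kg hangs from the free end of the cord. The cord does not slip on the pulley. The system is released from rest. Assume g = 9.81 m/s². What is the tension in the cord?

I = MR² = (11.5)(0.199)² = 0.4554 kg·m².
Block: mg − T = ma. Pulley: TR = Iα. No-slip: a = αR, so T = (I/R²)a = 11.50·a.
Then mg = (m + 11.50)a, so a = (4.66)(9.81)/(4.66 + 11.50) = 2.829 m/s².
T = 11.50·a = 32.53 N.

T ≈ 32.5 N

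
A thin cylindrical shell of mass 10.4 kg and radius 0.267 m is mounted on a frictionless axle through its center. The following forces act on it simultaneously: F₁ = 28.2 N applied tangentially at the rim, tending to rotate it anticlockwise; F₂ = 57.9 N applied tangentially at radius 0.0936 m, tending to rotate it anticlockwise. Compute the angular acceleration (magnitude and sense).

I = MR² = (10.4)(0.267)² = 0.7414 kg·m².
Taking anticlockwise as positive: τ₁ = +(28.2)(0.267) = +7.529 N·m; τ₂ = +(57.9)(0.0936) = +5.419 N·m.
Net torque τ = 12.95 N·m.
α = τ/I = 12.95/0.7414 = 17.47 rad/s².

α ≈ 17.5 rad/s², anticlockwise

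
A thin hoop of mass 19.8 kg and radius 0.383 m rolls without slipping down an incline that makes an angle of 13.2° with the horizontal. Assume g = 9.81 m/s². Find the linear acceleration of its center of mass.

Translation along the incline: Mg sinθ − f = Ma.
Rotation about the center: fR = Iα with I = MR². No-slip gives a = αR, so f = (I/R²)a = M a.
Substituting: Mg sinθ = (1 + 1.000)Ma, so a = g sinθ/(1 + 1.000) = (9.81) sin 13.2° / 2.000 = 1.120 m/s².

a ≈ 1.12 m/s²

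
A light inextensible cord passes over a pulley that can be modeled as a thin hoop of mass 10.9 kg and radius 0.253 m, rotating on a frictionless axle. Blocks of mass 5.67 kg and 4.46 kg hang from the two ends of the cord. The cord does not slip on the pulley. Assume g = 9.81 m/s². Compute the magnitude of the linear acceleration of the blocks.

a ≈ 0.564 m/s²

I = MR² = (10.9)(0.253)² = 0.6977 kg·m².
Heavier block: m₁g − T₁ = m₁a. Lighter block: T₂ − m₂g = m₂a.
Pulley: (T₁ − T₂)R = Iα = I(a/R), so T₁ − T₂ = (I/R²)a = 1·M_p a = 10.90·a.
Adding the three: (m₁ − m₂)g = (m₁ + m₂ + 10.90)a, so a = (5.67 − 4.46)(9.81)/(5.67 + 4.46 + 10.90) = 0.5644 m/s².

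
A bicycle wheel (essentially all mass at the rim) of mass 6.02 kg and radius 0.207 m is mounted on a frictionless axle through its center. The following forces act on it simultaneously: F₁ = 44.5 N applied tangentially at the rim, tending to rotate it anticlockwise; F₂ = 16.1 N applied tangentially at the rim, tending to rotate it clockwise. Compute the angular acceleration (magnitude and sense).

I = MR² = (6.02)(0.207)² = 0.2580 kg·m².
Taking anticlockwise as positive: τ₁ = +(44.5)(0.207) = +9.211 N·m; τ₂ = −(16.1)(0.207) = −3.333 N·m.
Net torque τ = 5.879 N·m.
α = τ/I = 5.879/0.2580 = 22.79 rad/s².

α ≈ 22.8 rad/s², anticlockwise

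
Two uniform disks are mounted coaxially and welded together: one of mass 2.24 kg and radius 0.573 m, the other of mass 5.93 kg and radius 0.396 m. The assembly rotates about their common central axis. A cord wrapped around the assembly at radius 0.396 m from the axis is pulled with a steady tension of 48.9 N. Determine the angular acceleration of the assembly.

I = ½M₁R₁² + ½M₂R₂² = ½(2.24)(0.573)² + ½(5.93)(0.396)² = 0.8327 kg·m².
τ = F r = (48.9)(0.396) = 19.36 N·m.
α = τ/I = 19.36/0.8327 = 23.26 rad/s².

α ≈ 23.3 rad/s²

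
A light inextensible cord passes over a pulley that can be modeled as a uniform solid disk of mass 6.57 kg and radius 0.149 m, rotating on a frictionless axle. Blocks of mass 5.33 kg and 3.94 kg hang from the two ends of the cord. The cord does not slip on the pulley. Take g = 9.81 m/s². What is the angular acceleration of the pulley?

I = ½MR² = (1/2)(6.57)(0.149)² = 0.07293 kg·m².
Heavier block: m₁g − T₁ = m₁a. Lighter block: T₂ − m₂g = m₂a.
Pulley: (T₁ − T₂)R = Iα = I(a/R), so T₁ − T₂ = (I/R²)a = (1/2)M_p a = 3.285·a.
Adding the three: (m₁ − m₂)g = (m₁ + m₂ + 3.285)a, so a = (5.33 − 3.94)(9.81)/(5.33 + 3.94 + 3.285) = 1.086 m/s².
α = a/R = 1.086/0.149 = 7.289 rad/s².

α ≈ 7.29 rad/s²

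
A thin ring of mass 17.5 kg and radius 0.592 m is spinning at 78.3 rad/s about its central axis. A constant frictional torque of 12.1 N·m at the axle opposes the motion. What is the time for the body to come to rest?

I = MR² = (17.5)(0.592)² = 6.133 kg·m².
The net torque has magnitude 12.1 N·m, opposing ω.
|α| = τ/I = 12.10/6.133 = 1.973 rad/s² (deceleration).
0 = ω₀ − |α|t ⇒ t = ω₀/|α| = 78.3/1.973 = 39.69 s.

t ≈ 39.7 s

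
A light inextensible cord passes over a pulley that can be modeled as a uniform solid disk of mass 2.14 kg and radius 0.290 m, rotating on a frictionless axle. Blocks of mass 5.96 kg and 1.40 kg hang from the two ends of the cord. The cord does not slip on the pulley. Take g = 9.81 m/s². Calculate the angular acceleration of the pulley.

α ≈ 18.3 rad/s²

I = ½MR² = (1/2)(2.14)(0.290)² = 0.08999 kg·m².
Heavier block: m₁g − T₁ = m₁a. Lighter block: T₂ − m₂g = m₂a.
Pulley: (T₁ − T₂)R = Iα = I(a/R), so T₁ − T₂ = (I/R²)a = (1/2)M_p a = 1.070·a.
Adding the three: (m₁ − m₂)g = (m₁ + m₂ + 1.070)a, so a = (5.96 − 1.40)(9.81)/(5.96 + 1.40 + 1.070) = 5.306 m/s².
α = a/R = 5.306/0.290 = 18.30 rad/s².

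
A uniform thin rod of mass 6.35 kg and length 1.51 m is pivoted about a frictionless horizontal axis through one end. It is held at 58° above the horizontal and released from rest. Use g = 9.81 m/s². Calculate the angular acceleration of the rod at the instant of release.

α ≈ 5.16 rad/s²

About the pivot, I = (1/3)ML² = (1/3)(6.35)(1.51)² = 4.826 kg·m².
The weight acts at the center, a distance L/2 = 0.7550 m from the pivot; τ = Mg(L/2) cos 58° = 24.92 N·m.
α = τ/I = 24.92/4.826 = 5.164 rad/s².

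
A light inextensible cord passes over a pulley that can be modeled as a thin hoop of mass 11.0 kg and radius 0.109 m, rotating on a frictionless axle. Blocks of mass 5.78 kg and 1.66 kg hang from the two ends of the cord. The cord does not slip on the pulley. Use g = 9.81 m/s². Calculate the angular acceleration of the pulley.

α ≈ 20.1 rad/s²

I = MR² = (11.0)(0.109)² = 0.1307 kg·m².
Heavier block: m₁g − T₁ = m₁a. Lighter block: T₂ − m₂g = m₂a.
Pulley: (T₁ − T₂)R = Iα = I(a/R), so T₁ − T₂ = (I/R²)a = 1·M_p a = 11.00·a.
Adding the three: (m₁ − m₂)g = (m₁ + m₂ + 11.00)a, so a = (5.78 − 1.66)(9.81)/(5.78 + 1.66 + 11.00) = 2.192 m/s².
α = a/R = 2.192/0.109 = 20.11 rad/s².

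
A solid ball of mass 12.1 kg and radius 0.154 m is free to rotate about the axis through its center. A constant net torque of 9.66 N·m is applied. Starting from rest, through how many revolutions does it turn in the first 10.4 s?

≈ 724 revolutions

I = (2/5)MR² = (2/5)(12.1)(0.154)² = 0.1148 kg·m².
α = τ/I = 9.66/0.1148 = 84.16 rad/s².
θ = ½αt² = ½(84.16)(10.4)² = 4551 rad.
Revolutions = θ/(2π) = 724.3.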